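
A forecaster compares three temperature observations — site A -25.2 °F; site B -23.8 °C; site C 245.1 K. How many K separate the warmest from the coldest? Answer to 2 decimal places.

7.98 K

site A: -25.2 °F = -31.778 °C.
site C: 245.1 K = -28.050 °C.
Spread: (-23.800) − (-31.778) = 7.978 °C.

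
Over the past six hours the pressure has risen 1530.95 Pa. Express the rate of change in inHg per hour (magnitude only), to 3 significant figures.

1530.95 Pa / 6 h × 0.0002953 inHg/Pa = 0.0753 inHg/h.

0.0753 inHg per hour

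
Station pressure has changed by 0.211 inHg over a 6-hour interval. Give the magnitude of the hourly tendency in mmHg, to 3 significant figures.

0.211 inHg / 6 h × 25.4 mmHg/inHg = 0.893 mmHg/h.

0.893 mmHg per hour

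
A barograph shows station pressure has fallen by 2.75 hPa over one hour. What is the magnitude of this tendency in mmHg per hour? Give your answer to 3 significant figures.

2.75 hPa / 1 h × 0.750062 mmHg/hPa = 2.06 mmHg/h.

2.06 mmHg per hour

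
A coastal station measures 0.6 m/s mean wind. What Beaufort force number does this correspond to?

0.6 m/s lies in the Beaufort 1 band (light air, 0.3–1.5 m/s).

Beaufort force 1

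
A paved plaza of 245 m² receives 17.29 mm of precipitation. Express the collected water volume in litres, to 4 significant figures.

4236 litres

1 mm over 1 m² is 1 L, so volume = 17.29 × 245 = 4236.05 L ≈ 4236 L.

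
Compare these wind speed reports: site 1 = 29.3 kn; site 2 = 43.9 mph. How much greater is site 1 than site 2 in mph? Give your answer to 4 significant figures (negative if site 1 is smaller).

-10.18 mph

site 1: 29.3 kt = 33.7178 mph.
Difference: 33.7178 − 43.9000 = -10.18 mph.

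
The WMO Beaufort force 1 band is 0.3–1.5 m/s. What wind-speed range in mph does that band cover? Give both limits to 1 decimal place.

0.7 to 3.4 mph

0.3–1.5 m/s × 2.237 = 0.7–3.4 mph.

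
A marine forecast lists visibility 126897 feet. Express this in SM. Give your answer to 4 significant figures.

24.03 SM

1 ft = 0.000189394 SM, so 126897 × 0.000189394 = 24.03 SM.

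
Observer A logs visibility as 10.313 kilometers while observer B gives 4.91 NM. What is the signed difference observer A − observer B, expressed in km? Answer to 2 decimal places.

observer B: 4.91 nmi = 9.0933 km.
Difference: 10.3130 − 9.0933 = 1.22 km.

1.22 km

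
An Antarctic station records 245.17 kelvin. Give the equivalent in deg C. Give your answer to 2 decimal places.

-27.98 °C

°C = 245.17 − 273.15 = -27.98 °C.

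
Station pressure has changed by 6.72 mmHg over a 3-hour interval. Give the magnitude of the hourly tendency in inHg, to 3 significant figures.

0.0882 inHg per hour

6.72 mmHg / 3 h × 0.0393701 inHg/mmHg = 0.0882 inHg/h.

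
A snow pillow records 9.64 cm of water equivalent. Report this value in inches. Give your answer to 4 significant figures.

1 cm = 0.393701 in, so 9.64 × 0.393701 = 3.795 in.

3.795 in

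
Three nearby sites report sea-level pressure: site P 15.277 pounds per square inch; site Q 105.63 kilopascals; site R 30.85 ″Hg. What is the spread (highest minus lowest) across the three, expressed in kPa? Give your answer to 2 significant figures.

site P: 15.277 psi = 105.331 kPa.
site R: 30.85 inHg = 104.470 kPa.
Spread: 105.630 − 104.470 = 1.2 kPa.

1.2 kPa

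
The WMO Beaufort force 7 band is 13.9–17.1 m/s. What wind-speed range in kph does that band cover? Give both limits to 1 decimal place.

13.9–17.1 m/s × 3.6 = 50.0–61.6 km/h.

50.0 to 61.6 km/h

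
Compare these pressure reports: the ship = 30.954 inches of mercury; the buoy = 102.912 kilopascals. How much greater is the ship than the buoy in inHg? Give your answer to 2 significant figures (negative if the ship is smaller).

0.56 inHg

the buoy: 102.912 kPa = 30.3899 inHg.
Difference: 30.9540 − 30.3899 = 0.56 inHg.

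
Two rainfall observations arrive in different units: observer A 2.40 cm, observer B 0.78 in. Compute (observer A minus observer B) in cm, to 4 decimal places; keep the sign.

observer B: 0.78 in = 1.981200 cm.
Difference: 2.400000 − 1.981200 = 0.4188 cm.

0.4188 cm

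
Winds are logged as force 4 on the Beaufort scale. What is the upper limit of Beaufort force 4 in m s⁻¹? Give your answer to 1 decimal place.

Beaufort 4 (moderate breeze) spans 5.5–7.9 m/s.

7.9 m/s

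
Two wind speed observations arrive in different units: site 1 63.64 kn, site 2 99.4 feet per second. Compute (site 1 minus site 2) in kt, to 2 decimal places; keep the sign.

site 2: 99.4 ft/s = 58.8929 kt.
Difference: 63.6400 − 58.8929 = 4.75 kt.

4.75 kt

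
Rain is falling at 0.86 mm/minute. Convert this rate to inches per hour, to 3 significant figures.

2.03 in/hour

0.86 mm/minute × 0.0393701 in/mm × 60 minute/hour = 2.03 in/hour.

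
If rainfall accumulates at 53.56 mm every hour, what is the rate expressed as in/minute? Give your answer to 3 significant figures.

53.56 mm/hour × 0.0393701 in/mm × 0.0166667 hour/minute = 0.0351 in/minute.

0.0351 in/minute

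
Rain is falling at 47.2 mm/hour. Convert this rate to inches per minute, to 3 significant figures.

0.0310 in/minute

47.2 mm/hour × 0.0393701 in/mm × 0.0166667 hour/minute = 0.0310 in/minute.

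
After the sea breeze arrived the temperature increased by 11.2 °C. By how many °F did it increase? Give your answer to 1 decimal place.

20.2 °F

Converting a difference, only the 9/5 scale factor applies: Δ°F = 11.2 × 1.8 = 20.2 °F.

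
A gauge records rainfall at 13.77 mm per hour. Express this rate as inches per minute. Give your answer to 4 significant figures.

0.009035 in/minute

13.77 mm/hour × 0.0393701 in/mm × 0.0166667 hour/minute = 0.009035 in/minute.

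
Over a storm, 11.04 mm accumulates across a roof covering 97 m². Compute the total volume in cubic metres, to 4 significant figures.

1.071 cubic metres

1 mm over 1 m² is 1 L, so volume = 11.04 × 97 = 1070.88 L = 1.071 m³.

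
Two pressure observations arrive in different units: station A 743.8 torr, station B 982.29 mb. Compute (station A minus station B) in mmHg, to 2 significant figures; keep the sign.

station B: 982.29 mb = 736.778 mmHg.
Difference: 743.800 − 736.778 = 7.0 mmHg.

7.0 mmHg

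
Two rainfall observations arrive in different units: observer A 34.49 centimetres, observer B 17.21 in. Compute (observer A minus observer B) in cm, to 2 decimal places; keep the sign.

observer B: 17.21 in = 43.7134 cm.
Difference: 34.4900 − 43.7134 = -9.22 cm.

-9.22 cm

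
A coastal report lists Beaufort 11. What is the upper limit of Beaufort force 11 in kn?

Beaufort 11 (violent storm) spans 56–63 knots.

63 kt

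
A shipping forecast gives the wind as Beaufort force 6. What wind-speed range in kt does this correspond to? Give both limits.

22 to 27 kt

Beaufort 6 (strong breeze) spans 22–27 knots.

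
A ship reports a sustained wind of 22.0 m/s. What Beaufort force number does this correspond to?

22.0 m/s lies in the Beaufort 9 band (strong gale, 20.8–24.4 m/s).

Beaufort force 9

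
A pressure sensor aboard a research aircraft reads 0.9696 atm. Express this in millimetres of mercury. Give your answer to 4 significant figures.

736.9 mmHg

1 atm = 760 mmHg, so 0.9696 × 760 = 736.9 mmHg.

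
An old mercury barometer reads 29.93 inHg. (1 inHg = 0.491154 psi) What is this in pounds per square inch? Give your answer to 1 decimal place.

1 inHg = 0.491154 psi, so 29.93 × 0.491154 = 14.7 psi.

14.7 psi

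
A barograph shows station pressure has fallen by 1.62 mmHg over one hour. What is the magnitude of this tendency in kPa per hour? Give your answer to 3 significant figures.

1.62 mmHg / 1 h × 0.133322 kPa/mmHg = 0.216 kPa/h.

0.216 kPa per hour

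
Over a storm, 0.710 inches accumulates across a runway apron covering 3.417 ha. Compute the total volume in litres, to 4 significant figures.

616200 litres

Depth: 0.710 in × 25.4 = 18.034 mm.
Area: 3.417 ha = 34170 m².
1 mm over 1 m² is 1 L, so volume = 18.034 × 34170 = 616221.78 L ≈ 616200 L.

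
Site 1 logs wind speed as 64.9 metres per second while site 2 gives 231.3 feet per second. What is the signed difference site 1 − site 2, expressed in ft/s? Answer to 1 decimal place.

site 1: 64.9 m/s = 212.927 ft/s.
Difference: 212.927 − 231.300 = -18.4 ft/s.

-18.4 ft/s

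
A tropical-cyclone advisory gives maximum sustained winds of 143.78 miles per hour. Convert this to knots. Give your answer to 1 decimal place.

1 mph = 0.868976 kt, so 143.78 × 0.868976 = 124.9 kt.

124.9 kt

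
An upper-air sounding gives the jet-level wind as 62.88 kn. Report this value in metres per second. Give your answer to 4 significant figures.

1 kt = 0.514444 m/s, so 62.88 × 0.514444 = 32.35 m/s.

32.35 m/s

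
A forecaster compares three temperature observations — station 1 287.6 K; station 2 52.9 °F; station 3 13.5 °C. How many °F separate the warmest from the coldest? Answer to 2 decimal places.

5.11 °F

station 1: 287.6 K = 14.450 °C.
station 2: 52.9 °F = 11.611 °C.
Spread: 14.450 − 11.611 = 2.839 °C = 5.11 °F.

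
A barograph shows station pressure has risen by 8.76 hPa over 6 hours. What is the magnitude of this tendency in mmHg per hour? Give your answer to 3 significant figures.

8.76 hPa / 6 h × 0.750062 mmHg/hPa = 1.10 mmHg/h.

1.10 mmHg per hour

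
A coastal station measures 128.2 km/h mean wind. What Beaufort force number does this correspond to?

128.2 km/h = 35.6 m/s, which is Beaufort 12 (hurricane force, ≥32.7 m/s).

Beaufort force 12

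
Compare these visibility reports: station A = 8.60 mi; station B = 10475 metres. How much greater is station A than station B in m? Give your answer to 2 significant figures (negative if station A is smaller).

station A: 8.60 SM = 13840.36 m.
Difference: 13840.36 − 10475.00 = 3400 m.

3400 m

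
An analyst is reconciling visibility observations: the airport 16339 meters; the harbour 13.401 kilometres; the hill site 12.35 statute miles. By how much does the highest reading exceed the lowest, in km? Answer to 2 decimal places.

6.47 km

the airport: 16339 m = 16.3390 km.
the hill site: 12.35 SM = 19.8754 km.
Spread: 19.8754 − 13.4010 = 6.47 km.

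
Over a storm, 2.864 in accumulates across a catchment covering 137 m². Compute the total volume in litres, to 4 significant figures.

9966 litres

Depth: 2.864 in × 25.4 = 72.7456 mm.
1 mm over 1 m² is 1 L, so volume = 72.7456 × 137 = 9966.1472 L ≈ 9966 L.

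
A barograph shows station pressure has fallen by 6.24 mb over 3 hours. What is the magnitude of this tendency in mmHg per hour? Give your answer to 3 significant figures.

6.24 mb / 3 h × 0.750062 mmHg/mb = 1.56 mmHg/h.

1.56 mmHg per hour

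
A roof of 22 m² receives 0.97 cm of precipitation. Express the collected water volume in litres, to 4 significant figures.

Depth: 0.97 cm × 10 = 9.7 mm.
1 mm over 1 m² is 1 L, so volume = 9.7 × 22 = 213.4 L.

213.4 litres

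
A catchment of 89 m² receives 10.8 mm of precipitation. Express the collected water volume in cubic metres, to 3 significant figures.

1 mm over 1 m² is 1 L, so volume = 10.8 × 89 = 961.2 L = 0.961 m³.

0.961 cubic metres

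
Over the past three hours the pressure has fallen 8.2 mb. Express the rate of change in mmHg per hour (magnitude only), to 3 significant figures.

2.05 mmHg per hour

8.2 mb / 3 h × 0.750062 mmHg/mb = 2.05 mmHg/h.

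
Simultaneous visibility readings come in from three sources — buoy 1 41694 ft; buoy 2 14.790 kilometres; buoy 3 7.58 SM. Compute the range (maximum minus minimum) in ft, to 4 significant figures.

8501 ft

buoy 2: 14.790 km = 48523.62 ft.
buoy 3: 7.58 SM = 40022.40 ft.
Spread: 48523.62 − 40022.40 = 8501 ft.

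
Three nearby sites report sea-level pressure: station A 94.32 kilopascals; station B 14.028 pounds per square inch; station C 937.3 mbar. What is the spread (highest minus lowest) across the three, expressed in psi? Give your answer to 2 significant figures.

station A: 94.32 kPa = 13.6800 psi.
station C: 937.3 mb = 13.5944 psi.
Spread: 14.0280 − 13.5944 = 0.43 psi.

0.43 psi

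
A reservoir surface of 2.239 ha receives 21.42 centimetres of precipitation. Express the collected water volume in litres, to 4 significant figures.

4796000 litres

Depth: 21.42 cm × 10 = 214.2 mm.
Area: 2.239 ha = 22390 m².
1 mm over 1 m² is 1 L, so volume = 214.2 × 22390 = 4795938 L ≈ 4796000 L.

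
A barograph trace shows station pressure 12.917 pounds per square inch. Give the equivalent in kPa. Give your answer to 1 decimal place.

89.1 kPa

1 psi = 6.89476 kPa, so 12.917 × 6.89476 = 89.1 kPa.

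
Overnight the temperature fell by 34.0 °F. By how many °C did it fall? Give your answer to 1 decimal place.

18.9 °C

For a temperature change the 32° offset cancels: Δ°C = 34.0 × 0.5556 = 18.9 °C.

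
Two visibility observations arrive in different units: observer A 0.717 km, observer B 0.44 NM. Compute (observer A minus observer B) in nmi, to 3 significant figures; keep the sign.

-0.0529 nmi

observer A: 0.717 km = 0.387149 nmi.
Difference: 0.387149 − 0.440000 = -0.0529 nmi.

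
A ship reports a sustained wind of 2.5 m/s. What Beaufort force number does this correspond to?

2.5 m/s lies in the Beaufort 2 band (light breeze, 1.6–3.3 m/s).

Beaufort force 2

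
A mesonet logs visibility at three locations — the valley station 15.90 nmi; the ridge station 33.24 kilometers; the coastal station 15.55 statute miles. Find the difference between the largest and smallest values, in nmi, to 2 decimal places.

4.44 nmi

the ridge station: 33.24 km = 17.9482 nmi.
the coastal station: 15.55 SM = 13.5126 nmi.
Spread: 17.9482 − 13.5126 = 4.44 nmi.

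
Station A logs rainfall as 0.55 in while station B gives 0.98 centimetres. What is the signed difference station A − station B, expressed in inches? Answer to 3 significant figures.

station B: 0.98 cm = 0.38583 in.
Difference: 0.55000 − 0.38583 = 0.164 in.

0.164 in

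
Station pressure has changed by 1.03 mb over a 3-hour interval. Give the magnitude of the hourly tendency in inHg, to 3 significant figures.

1.03 mb / 3 h × 0.02953 inHg/mb = 0.0101 inHg/h.

0.0101 inHg per hour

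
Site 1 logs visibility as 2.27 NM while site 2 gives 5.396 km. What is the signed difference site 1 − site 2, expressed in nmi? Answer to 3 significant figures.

-0.644 nmi

site 2: 5.396 km = 2.91361 nmi.
Difference: 2.27000 − 2.91361 = -0.644 nmi.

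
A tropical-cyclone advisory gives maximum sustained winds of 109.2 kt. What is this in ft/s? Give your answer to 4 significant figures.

184.3 ft/s

1 kt = 1.68781 ft/s, so 109.2 × 1.68781 = 184.3 ft/s.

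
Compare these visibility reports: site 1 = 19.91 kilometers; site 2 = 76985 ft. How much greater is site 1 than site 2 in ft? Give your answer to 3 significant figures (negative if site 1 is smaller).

-11700 ft

site 1: 19.91 km = 65321.52 ft.
Difference: 65321.52 − 76985.00 = -11700 ft.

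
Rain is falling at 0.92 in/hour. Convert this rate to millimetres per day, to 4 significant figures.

560.8 mm/day

0.92 in/hour × 25.4 mm/in × 24 hour/day = 560.8 mm/day.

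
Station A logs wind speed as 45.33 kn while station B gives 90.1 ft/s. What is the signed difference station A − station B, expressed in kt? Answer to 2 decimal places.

-8.05 kt

station B: 90.1 ft/s = 53.3828 kt.
Difference: 45.3300 − 53.3828 = -8.05 kt.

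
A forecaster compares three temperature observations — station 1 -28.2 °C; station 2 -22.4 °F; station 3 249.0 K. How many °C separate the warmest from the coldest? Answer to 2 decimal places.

station 2: -22.4 °F = -30.222 °C.
station 3: 249.0 K = -24.150 °C.
Spread: (-24.150) − (-30.222) = 6.072 °C.

6.07 °C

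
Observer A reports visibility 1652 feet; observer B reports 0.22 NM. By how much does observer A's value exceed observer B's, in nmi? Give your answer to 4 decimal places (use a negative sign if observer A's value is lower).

observer A: 1652 ft = 0.271884 nmi.
Difference: 0.271884 − 0.220000 = 0.0519 nmi.

0.0519 nmi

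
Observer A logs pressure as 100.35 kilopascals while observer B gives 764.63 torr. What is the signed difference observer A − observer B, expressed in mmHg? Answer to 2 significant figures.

-12 mmHg

observer A: 100.35 kPa = 752.69 mmHg.
Difference: 752.69 − 764.63 = -12 mmHg.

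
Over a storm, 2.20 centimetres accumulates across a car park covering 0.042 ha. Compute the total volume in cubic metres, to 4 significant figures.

9.240 cubic metres

Depth: 2.20 cm × 10 = 22 mm.
Area: 0.042 ha = 420 m².
1 mm over 1 m² is 1 L, so volume = 22 × 420 = 9240 L = 9.240 m³.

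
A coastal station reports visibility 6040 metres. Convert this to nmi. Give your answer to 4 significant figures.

1 m = 0.000539957 nmi, so 6040 × 0.000539957 = 3.261 nmi.

3.261 nmi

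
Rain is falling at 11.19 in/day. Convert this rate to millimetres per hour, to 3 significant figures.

11.8 mm/hour

11.19 in/day × 25.4 mm/in × 0.0416667 day/hour = 11.8 mm/hour.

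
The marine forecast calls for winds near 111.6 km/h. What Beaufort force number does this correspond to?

Beaufort force 11

111.6 km/h = 31.0 m/s, which is Beaufort 11 (violent storm, 28.5–32.6 m/s).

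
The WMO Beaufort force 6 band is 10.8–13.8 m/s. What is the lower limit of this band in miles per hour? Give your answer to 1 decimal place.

24.2 mph

10.8–13.8 m/s × 2.237 = 24.2–30.9 mph.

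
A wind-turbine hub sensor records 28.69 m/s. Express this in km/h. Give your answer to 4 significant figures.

1 m/s = 3.6 km/h, so 28.69 × 3.6 = 103.3 km/h.

103.3 km/h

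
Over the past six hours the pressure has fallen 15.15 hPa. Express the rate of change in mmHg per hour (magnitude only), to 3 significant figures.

15.15 hPa / 6 h × 0.750062 mmHg/hPa = 1.89 mmHg/h.

1.89 mmHg per hour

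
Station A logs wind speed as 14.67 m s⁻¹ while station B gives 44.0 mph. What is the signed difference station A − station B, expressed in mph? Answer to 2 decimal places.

station A: 14.67 m/s = 32.8159 mph.
Difference: 32.8159 − 44.0000 = -11.18 mph.

-11.18 mph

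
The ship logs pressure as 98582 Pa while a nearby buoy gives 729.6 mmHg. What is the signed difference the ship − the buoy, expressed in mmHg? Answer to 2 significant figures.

the ship: 98582 Pa = 739.426 mmHg.
Difference: 739.426 − 729.600 = 9.8 mmHg.

9.8 mmHg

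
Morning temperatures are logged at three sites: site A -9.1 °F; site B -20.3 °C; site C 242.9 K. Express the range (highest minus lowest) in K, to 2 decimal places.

9.95 K

site A: -9.1 °F = -22.833 °C.
site C: 242.9 K = -30.250 °C.
Spread: (-20.300) − (-30.250) = 9.950 °C.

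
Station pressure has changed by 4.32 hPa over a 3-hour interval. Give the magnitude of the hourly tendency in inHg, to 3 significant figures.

4.32 hPa / 3 h × 0.02953 inHg/hPa = 0.0425 inHg/h.

0.0425 inHg per hour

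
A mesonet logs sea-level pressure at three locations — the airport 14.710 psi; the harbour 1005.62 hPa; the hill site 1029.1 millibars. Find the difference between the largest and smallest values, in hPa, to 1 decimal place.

the airport: 14.710 psi = 1014.219 hPa.
the hill site: 1029.1 mb = 1029.100 hPa.
Spread: 1029.100 − 1005.620 = 23.5 hPa.

23.5 hPa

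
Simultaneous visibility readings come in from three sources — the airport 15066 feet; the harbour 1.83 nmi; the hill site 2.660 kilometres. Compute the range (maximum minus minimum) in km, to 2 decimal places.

1.93 km

the airport: 15066 ft = 4.5921 km.
the harbour: 1.83 nmi = 3.3892 km.
Spread: 4.5921 − 2.6600 = 1.93 km.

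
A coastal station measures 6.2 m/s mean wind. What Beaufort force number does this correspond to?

6.2 m/s lies in the Beaufort 4 band (moderate breeze, 5.5–7.9 m/s).

Beaufort force 4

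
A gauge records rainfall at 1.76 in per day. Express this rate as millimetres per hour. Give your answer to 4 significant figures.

1.76 in/day × 25.4 mm/in × 0.0416667 day/hour = 1.863 mm/hour.

1.863 mm/hour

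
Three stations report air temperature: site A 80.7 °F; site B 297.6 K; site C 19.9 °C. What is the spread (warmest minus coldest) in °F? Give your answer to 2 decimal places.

12.88 °F

site A: 80.7 °F = 27.056 °C.
site B: 297.6 K = 24.450 °C.
Spread: 27.056 − 19.900 = 7.156 °C = 12.88 °F.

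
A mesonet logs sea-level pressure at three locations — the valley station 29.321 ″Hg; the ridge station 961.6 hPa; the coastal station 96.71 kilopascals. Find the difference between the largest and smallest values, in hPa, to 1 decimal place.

the valley station: 29.321 inHg = 992.923 hPa.
the coastal station: 96.71 kPa = 967.100 hPa.
Spread: 992.923 − 961.600 = 31.3 hPa.

31.3 hPa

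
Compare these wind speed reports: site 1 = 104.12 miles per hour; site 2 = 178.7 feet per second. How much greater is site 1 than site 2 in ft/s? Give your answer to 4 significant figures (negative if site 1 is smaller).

site 1: 104.12 mph = 152.7093 ft/s.
Difference: 152.7093 − 178.7000 = -25.99 ft/s.

-25.99 ft/s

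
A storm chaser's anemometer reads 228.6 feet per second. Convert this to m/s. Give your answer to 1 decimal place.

1 ft/s = 0.3048 m/s, so 228.6 × 0.3048 = 69.7 m/s.

69.7 m/s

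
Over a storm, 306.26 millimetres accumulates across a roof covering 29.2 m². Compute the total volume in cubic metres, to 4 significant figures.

1 mm over 1 m² is 1 L, so volume = 306.26 × 29.2 = 8942.792 L = 8.943 m³.

8.943 cubic metres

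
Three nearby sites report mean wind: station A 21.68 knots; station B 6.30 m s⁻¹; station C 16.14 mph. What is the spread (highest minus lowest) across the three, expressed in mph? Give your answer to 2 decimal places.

station A: 21.68 kt = 24.9489 mph.
station B: 6.30 m/s = 14.0927 mph.
Spread: 24.9489 − 14.0927 = 10.86 mph.

10.86 mph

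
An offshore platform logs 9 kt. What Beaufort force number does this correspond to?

9 kt lies in the Beaufort 3 band (gentle breeze, 7–10 kt).

Beaufort force 3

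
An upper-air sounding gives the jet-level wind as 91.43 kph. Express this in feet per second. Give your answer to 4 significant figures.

83.32 ft/s

1 km/h = 0.911344 ft/s, so 91.43 × 0.911344 = 83.32 ft/s.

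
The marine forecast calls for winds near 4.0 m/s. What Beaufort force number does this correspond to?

Beaufort force 3

4.0 m/s lies in the Beaufort 3 band (gentle breeze, 3.4–5.4 m/s).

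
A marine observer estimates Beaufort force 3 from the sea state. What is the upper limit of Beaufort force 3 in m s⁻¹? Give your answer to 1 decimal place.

Beaufort 3 (gentle breeze) spans 3.4–5.4 m/s.

5.4 m/s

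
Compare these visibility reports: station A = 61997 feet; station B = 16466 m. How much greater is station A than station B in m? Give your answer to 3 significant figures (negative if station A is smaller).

station A: 61997 ft = 18896.69 m.
Difference: 18896.69 − 16466.00 = 2430 m.

2430 m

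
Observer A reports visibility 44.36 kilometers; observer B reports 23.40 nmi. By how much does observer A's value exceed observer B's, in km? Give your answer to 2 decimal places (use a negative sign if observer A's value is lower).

1.02 km

observer B: 23.40 nmi = 43.3368 km.
Difference: 44.3600 − 43.3368 = 1.02 km.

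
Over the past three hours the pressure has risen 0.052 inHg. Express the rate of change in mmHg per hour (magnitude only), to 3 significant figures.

0.440 mmHg per hour

0.052 inHg / 3 h × 25.4 mmHg/inHg = 0.440 mmHg/h.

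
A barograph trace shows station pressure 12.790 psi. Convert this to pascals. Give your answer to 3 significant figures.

1 psi = 6894.76 Pa, so 12.790 × 6894.76 = 88200 Pa.

88200 Pa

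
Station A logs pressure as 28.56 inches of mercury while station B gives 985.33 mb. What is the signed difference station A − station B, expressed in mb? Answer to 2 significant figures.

station A: 28.56 inHg = 967.15 mb.
Difference: 967.15 − 985.33 = -18 mb.

-18 mb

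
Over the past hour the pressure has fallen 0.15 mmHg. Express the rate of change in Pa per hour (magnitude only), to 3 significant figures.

20.0 Pa per hour

0.15 mmHg / 1 h × 133.322 Pa/mmHg = 20.0 Pa/h.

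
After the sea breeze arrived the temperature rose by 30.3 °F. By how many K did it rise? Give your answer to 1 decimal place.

For a temperature change the 32° offset cancels: ΔK = 30.3 × 0.5556 = 16.8 K.

16.8 K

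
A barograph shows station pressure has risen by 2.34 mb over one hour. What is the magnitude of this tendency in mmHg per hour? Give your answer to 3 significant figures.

2.34 mb / 1 h × 0.750062 mmHg/mb = 1.76 mmHg/h.

1.76 mmHg per hour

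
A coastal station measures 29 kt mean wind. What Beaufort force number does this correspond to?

Beaufort force 7

29 kt lies in the Beaufort 7 band (near gale, 28–33 kt).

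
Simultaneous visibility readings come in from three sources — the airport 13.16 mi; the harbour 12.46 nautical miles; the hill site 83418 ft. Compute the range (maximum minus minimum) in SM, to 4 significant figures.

the harbour: 12.46 nmi = 14.33871 SM.
the hill site: 83418 ft = 15.79886 SM.
Spread: 15.79886 − 13.16000 = 2.639 SM.

2.639 SM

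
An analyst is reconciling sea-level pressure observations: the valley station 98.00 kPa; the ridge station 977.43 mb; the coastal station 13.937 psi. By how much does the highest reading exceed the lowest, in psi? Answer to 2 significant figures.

the valley station: 98.00 kPa = 14.2137 psi.
the ridge station: 977.43 mb = 14.1764 psi.
Spread: 14.2137 − 13.9370 = 0.28 psi.

0.28 psi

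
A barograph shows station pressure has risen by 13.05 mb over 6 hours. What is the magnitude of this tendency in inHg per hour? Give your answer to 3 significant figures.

13.05 mb / 6 h × 0.02953 inHg/mb = 0.0642 inHg/h.

0.0642 inHg per hour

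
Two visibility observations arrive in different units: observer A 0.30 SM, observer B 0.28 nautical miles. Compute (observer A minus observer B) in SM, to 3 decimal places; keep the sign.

observer B: 0.28 nmi = 0.32222 SM.
Difference: 0.30000 − 0.32222 = -0.022 SM.

-0.022 SM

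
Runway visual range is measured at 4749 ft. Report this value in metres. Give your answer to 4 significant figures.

1 ft = 0.3048 m, so 4749 × 0.3048 = 1447 m.

1447 m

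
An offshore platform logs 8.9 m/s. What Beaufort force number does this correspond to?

8.9 m/s lies in the Beaufort 5 band (fresh breeze, 8.0–10.7 m/s).

Beaufort force 5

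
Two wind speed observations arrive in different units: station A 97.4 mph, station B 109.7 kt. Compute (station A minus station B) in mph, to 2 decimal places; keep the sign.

-28.84 mph

station B: 109.7 kt = 126.2405 mph.
Difference: 97.4000 − 126.2405 = -28.84 mph.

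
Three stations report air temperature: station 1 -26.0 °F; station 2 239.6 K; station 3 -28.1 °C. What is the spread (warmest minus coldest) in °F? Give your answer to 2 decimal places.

station 1: -26.0 °F = -32.222 °C.
station 2: 239.6 K = -33.550 °C.
Spread: (-28.100) − (-33.550) = 5.450 °C = 9.81 °F.

9.81 °F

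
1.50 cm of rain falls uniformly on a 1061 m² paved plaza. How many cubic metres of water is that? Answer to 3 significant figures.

15.9 cubic metres

Depth: 1.50 cm × 10 = 15 mm.
1 mm over 1 m² is 1 L, so volume = 15 × 1061 = 15915 L = 15.9 m³.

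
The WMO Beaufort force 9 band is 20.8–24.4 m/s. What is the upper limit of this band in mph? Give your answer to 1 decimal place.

54.6 mph

20.8–24.4 m/s × 2.237 = 46.5–54.6 mph.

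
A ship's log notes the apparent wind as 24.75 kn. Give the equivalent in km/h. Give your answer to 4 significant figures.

45.84 km/h

1 kt = 1.852 km/h, so 24.75 × 1.852 = 45.84 km/h.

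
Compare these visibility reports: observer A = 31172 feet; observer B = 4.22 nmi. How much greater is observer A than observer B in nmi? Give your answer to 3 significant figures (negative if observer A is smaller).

0.910 nmi

observer A: 31172 ft = 5.13025 nmi.
Difference: 5.13025 − 4.22000 = 0.910 nmi.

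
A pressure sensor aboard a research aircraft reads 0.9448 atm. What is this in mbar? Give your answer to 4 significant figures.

1 atm = 1013.25 mb, so 0.9448 × 1013.25 = 957.3 mb.

957.3 mb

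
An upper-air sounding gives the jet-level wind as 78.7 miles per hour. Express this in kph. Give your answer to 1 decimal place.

126.7 km/h

1 mph = 1.60934 km/h, so 78.7 × 1.60934 = 126.7 km/h.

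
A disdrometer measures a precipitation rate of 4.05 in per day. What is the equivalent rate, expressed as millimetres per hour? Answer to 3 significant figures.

4.05 in/day × 25.4 mm/in × 0.0416667 day/hour = 4.29 mm/hour.

4.29 mm/hour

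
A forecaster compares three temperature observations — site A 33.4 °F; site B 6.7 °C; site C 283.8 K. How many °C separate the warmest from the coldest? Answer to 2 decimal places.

site A: 33.4 °F = 0.778 °C.
site C: 283.8 K = 10.650 °C.
Spread: 10.650 − 0.778 = 9.872 °C.

9.87 °C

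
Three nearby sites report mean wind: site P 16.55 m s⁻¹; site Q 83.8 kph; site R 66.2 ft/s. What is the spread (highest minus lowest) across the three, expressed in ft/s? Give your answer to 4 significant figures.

site P: 16.55 m/s = 54.2979 ft/s.
site Q: 83.8 km/h = 76.3707 ft/s.
Spread: 76.3707 − 54.2979 = 22.07 ft/s.

22.07 ft/s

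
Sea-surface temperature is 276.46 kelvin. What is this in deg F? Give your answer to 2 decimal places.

37.96 °F

First to °C: 3.31 °C.
Then to °F: 37.96 °F.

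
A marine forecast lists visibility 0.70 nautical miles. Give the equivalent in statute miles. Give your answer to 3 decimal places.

0.806 SM

1 nmi = 1.15078 SM, so 0.70 × 1.15078 = 0.806 SM.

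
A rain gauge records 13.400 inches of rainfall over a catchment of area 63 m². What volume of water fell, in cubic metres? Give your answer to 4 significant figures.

21.44 cubic metres

Depth: 13.400 in × 25.4 = 340.36 mm.
1 mm over 1 m² is 1 L, so volume = 340.36 × 63 = 21442.68 L = 21.44 m³.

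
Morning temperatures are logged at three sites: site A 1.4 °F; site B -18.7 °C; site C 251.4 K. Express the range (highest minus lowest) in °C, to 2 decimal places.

4.75 °C

site A: 1.4 °F = -17.000 °C.
site C: 251.4 K = -21.750 °C.
Spread: (-17.000) − (-21.750) = 4.750 °C.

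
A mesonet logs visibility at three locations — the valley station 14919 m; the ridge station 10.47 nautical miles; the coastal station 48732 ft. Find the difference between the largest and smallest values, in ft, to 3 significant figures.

14900 ft

the valley station: 14919 m = 48946.85 ft.
the ridge station: 10.47 nmi = 63616.93 ft.
Spread: 63616.93 − 48732.00 = 14900 ft.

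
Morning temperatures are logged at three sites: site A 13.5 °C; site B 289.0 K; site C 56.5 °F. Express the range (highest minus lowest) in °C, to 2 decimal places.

site B: 289.0 K = 15.850 °C.
site C: 56.5 °F = 13.611 °C.
Spread: 15.850 − 13.500 = 2.350 °C.

2.35 °C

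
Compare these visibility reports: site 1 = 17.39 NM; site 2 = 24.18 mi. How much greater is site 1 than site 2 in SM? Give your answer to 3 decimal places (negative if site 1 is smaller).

-4.168 SM

site 1: 17.39 nmi = 20.01205 SM.
Difference: 20.01205 − 24.18000 = -4.168 SM.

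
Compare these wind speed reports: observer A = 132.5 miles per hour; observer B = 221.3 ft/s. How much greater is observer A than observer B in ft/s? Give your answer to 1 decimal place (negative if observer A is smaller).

observer A: 132.5 mph = 194.333 ft/s.
Difference: 194.333 − 221.300 = -27.0 ft/s.

-27.0 ft/s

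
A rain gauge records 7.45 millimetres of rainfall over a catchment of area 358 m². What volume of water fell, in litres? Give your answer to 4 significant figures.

2667 litres

1 mm over 1 m² is 1 L, so volume = 7.45 × 358 = 2667.1 L ≈ 2667 L.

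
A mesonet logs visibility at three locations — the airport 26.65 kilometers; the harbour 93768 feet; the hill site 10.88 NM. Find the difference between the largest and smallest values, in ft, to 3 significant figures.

27700 ft

the airport: 26.65 km = 87434.38 ft.
the hill site: 10.88 nmi = 66108.14 ft.
Spread: 93768.00 − 66108.14 = 27700 ft.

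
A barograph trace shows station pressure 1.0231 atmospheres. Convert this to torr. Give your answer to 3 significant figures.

1 atm = 760 mmHg, so 1.0231 × 760 = 778 mmHg.

778 mmHg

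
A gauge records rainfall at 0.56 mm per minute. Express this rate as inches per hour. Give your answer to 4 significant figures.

0.56 mm/minute × 0.0393701 in/mm × 60 minute/hour = 1.323 in/hour.

1.323 in/hour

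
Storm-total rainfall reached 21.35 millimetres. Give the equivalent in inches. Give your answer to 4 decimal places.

1 mm = 0.0393701 in, so 21.35 × 0.0393701 = 0.8406 in.

0.8406 in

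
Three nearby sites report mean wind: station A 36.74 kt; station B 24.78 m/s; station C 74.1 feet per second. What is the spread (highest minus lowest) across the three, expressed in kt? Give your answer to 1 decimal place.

station B: 24.78 m/s = 48.168 kt.
station C: 74.1 ft/s = 43.903 kt.
Spread: 48.168 − 36.740 = 11.4 kt.

11.4 kt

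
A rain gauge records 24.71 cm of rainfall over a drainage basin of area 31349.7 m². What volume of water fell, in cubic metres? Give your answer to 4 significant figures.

7747 cubic metres

Depth: 24.71 cm × 10 = 247.1 mm.
1 mm over 1 m² is 1 L, so volume = 247.1 × 31349.7 = 7746510.9 L = 7747 m³.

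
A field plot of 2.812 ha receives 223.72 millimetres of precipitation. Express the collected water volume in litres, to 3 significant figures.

6290000 litres

Area: 2.812 ha = 28120 m².
1 mm over 1 m² is 1 L, so volume = 223.72 × 28120 = 6291006.4 L ≈ 6290000 L.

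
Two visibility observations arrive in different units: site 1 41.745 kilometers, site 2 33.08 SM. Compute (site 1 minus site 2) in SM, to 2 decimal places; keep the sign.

site 1: 41.745 km = 25.9391 SM.
Difference: 25.9391 − 33.0800 = -7.14 SM.

-7.14 SM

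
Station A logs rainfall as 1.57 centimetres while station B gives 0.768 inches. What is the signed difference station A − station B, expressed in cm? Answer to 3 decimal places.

station B: 0.768 in = 1.95072 cm.
Difference: 1.57000 − 1.95072 = -0.381 cm.

-0.381 cm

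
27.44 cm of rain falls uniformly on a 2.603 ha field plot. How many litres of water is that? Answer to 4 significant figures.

7143000 litres

Depth: 27.44 cm × 10 = 274.4 mm.
Area: 2.603 ha = 26030 m².
1 mm over 1 m² is 1 L, so volume = 274.4 × 26030 = 7142632 L ≈ 7143000 L.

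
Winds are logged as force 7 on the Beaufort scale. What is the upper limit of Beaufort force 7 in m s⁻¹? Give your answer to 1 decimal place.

17.1 m/s

Beaufort 7 (near gale) spans 13.9–17.1 m/s.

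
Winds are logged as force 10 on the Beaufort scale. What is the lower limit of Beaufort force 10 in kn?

Beaufort 10 (storm) spans 48–55 knots.

48 kt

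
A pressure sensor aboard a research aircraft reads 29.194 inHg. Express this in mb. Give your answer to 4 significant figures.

988.6 mb

1 inHg = 33.8639 mb, so 29.194 × 33.8639 = 988.6 mb.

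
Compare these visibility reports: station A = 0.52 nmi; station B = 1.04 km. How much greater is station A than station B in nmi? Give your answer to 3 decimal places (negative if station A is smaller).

-0.042 nmi

station B: 1.04 km = 0.56156 nmi.
Difference: 0.52000 − 0.56156 = -0.042 nmi.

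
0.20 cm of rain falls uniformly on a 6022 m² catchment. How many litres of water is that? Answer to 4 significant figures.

12040 litres

Depth: 0.20 cm × 10 = 2 mm.
1 mm over 1 m² is 1 L, so volume = 2 × 6022 = 12044 L ≈ 12040 L.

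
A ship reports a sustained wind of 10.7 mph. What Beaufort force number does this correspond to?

Beaufort force 3

10.7 mph = 4.8 m/s, which is Beaufort 3 (gentle breeze, 3.4–5.4 m/s).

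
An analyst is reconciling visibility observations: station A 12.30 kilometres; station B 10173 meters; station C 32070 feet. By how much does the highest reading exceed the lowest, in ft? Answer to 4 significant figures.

station A: 12.30 km = 40354.33 ft.
station B: 10173 m = 33375.98 ft.
Spread: 40354.33 − 32070.00 = 8284 ft.

8284 ft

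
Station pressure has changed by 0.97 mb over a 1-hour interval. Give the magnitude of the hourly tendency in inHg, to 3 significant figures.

0.97 mb / 1 h × 0.02953 inHg/mb = 0.0286 inHg/h.

0.0286 inHg per hour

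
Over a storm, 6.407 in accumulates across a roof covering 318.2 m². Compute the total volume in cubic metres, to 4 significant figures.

Depth: 6.407 in × 25.4 = 162.7378 mm.
1 mm over 1 m² is 1 L, so volume = 162.7378 × 318.2 = 51783.168 L = 51.78 m³.

51.78 cubic metres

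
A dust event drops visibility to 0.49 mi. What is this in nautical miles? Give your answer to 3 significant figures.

1 SM = 0.868976 nmi, so 0.49 × 0.868976 = 0.426 nmi.

0.426 nmi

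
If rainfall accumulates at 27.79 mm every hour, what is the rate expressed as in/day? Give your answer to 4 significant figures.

27.79 mm/hour × 0.0393701 in/mm × 24 hour/day = 26.26 in/day.

26.26 in/day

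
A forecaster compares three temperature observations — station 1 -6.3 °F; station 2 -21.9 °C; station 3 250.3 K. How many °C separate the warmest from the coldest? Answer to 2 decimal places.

station 1: -6.3 °F = -21.278 °C.
station 3: 250.3 K = -22.850 °C.
Spread: (-21.278) − (-22.850) = 1.572 °C.

1.57 °C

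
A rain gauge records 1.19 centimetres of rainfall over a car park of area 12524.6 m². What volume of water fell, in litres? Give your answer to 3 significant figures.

Depth: 1.19 cm × 10 = 11.9 mm.
1 mm over 1 m² is 1 L, so volume = 11.9 × 12524.6 = 149042.74 L ≈ 149000 L.

149000 litres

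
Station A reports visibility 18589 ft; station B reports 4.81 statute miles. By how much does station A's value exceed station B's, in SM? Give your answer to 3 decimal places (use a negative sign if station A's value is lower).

station A: 18589 ft = 3.52064 SM.
Difference: 3.52064 − 4.81000 = -1.289 SM.

-1.289 SM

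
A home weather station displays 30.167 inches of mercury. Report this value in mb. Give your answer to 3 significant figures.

1 inHg = 33.8639 mb, so 30.167 × 33.8639 = 1020 mb.

1020 mb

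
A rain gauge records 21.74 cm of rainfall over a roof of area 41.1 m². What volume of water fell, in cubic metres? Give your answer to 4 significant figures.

8.935 cubic metres

Depth: 21.74 cm × 10 = 217.4 mm.
1 mm over 1 m² is 1 L, so volume = 217.4 × 41.1 = 8935.14 L = 8.935 m³.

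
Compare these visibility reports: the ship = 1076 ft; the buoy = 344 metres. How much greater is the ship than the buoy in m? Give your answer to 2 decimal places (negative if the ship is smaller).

-16.04 m

the ship: 1076 ft = 327.9648 m.
Difference: 327.9648 − 344.0000 = -16.04 m.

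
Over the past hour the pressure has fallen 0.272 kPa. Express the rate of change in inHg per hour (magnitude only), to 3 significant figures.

0.272 kPa / 1 h × 0.2953 inHg/kPa = 0.0803 inHg/h.

0.0803 inHg per hour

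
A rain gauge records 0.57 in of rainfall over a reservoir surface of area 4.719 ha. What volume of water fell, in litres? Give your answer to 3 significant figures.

Depth: 0.57 in × 25.4 = 14.478 mm.
Area: 4.719 ha = 47190 m².
1 mm over 1 m² is 1 L, so volume = 14.478 × 47190 = 683216.82 L ≈ 683000 L.

683000 litres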